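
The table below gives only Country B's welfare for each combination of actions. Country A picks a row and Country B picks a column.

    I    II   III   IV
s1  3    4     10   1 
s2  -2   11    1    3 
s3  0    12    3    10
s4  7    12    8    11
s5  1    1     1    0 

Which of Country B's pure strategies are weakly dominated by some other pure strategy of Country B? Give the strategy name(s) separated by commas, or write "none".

I, IV

I is weakly dominated by II (s1: 4>3, s2: 11>-2, s3: 12>0, s4: 12>7, s5: 1=1).
Nothing dominates II: I at s1 (4>3); III at s2 (11>1); IV at s1 (4>1).
III: no other strategy beats it everywhere (I at s1 (10>3); II at s1 (10>4); IV at s1 (10>1)).
IV: dominated, since II does at least as well everywhere (s1: 4>1, s2: 11>3, s3: 12>10, s4: 12>11, s5: 1>0).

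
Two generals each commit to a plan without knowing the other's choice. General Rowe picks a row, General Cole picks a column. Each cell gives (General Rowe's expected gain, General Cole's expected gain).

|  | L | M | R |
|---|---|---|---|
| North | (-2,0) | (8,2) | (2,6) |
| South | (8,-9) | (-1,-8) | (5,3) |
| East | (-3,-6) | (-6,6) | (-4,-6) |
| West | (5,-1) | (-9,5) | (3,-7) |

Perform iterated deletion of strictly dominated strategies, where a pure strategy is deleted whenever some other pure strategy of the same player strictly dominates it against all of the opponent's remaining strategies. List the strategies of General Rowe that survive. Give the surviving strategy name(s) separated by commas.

General Rowe's strategy East is strictly dominated by North (L: -2>-3, M: 8>-6, R: 2>-4) and is removed.
General Rowe's strategy West is strictly dominated by South (L: 8>5, M: -1>-9, R: 5>3) and is removed.
For General Cole, M strictly dominates L on the remaining rows (North: 2>0, South: -8>-9); eliminate L.
Column M is eliminated: R beats it against every remaining row (North: 6>2, South: 3>-8).
General Rowe's strategy North is strictly dominated by South (R: 5>2) and is removed.
Among the remaining strategies, none is strictly dominated by another pure strategy of the same player, so the elimination stops.
Surviving strategies — General Rowe: {South}; General Cole: {R}.

South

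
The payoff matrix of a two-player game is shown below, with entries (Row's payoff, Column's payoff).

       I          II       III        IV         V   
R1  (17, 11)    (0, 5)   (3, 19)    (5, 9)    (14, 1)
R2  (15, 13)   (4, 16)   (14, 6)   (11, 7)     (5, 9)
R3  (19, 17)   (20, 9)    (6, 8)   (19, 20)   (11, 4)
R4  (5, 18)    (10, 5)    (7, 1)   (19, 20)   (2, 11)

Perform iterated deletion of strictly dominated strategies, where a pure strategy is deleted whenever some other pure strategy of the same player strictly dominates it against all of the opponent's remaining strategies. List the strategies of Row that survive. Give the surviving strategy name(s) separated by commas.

R3, R4

Column's strategy V is strictly dominated by I (R1: 11>1, R2: 13>9, R3: 17>4, R4: 18>11) and is removed.
For Row, R3 strictly dominates R1 on the remaining columns (I: 19>17, II: 20>0, III: 6>3, IV: 19>5); eliminate R1.
Column's strategy III is strictly dominated by I (R2: 13>6, R3: 17>8, R4: 18>1) and is removed.
Row's strategy R2 is strictly dominated by R3 (I: 19>15, II: 20>4, IV: 19>11) and is removed.
For Column, IV strictly dominates I on the remaining rows (R3: 20>17, R4: 20>18); eliminate I.
Column's strategy II is strictly dominated by IV (R3: 20>9, R4: 20>5) and is removed.
Among the remaining strategies, none is strictly dominated by another pure strategy of the same player, so the elimination stops.
Surviving strategies — Row: {R3, R4}; Column: {IV}.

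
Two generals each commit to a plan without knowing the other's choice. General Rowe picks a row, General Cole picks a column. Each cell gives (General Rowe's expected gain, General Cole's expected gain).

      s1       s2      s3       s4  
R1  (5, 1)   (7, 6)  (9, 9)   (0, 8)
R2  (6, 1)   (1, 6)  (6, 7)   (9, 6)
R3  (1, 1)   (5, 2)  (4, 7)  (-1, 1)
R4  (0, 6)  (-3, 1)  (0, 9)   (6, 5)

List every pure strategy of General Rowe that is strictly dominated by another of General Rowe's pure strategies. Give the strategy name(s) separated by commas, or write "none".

R3, R4

Nothing dominates R1: R2 at s2 (7>1); R3 at s1 (5>1); R4 at s1 (5>0).
R2: no other strategy beats it everywhere (R1 at s1 (6>5); R3 at s1 (6>1); R4 at s1 (6>0)).
R1 strictly dominates R3 — s1: 5>1, s2: 7>5, s3: 9>4, s4: 0>-1.
R2 strictly dominates R4 — s1: 6>0, s2: 1>-3, s3: 6>0, s4: 9>6.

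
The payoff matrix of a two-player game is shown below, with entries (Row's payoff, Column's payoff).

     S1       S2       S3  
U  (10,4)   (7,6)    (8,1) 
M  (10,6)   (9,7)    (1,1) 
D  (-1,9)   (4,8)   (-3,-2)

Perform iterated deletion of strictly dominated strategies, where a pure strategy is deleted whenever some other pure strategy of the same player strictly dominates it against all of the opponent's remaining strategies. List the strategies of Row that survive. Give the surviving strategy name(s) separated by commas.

M

For Row, U strictly dominates D on the remaining columns (S1: 10>-1, S2: 7>4, S3: 8>-3); eliminate D.
Column's strategy S1 is strictly dominated by S2 (U: 6>4, M: 7>6) and is removed.
For Column, S2 strictly dominates S3 on the remaining rows (U: 6>1, M: 7>1); eliminate S3.
Row U is eliminated: M beats it against every remaining column (S2: 9>7).
Among the remaining strategies, none is strictly dominated by another pure strategy of the same player, so the elimination stops.
Surviving strategies — Row: {M}; Column: {S2}.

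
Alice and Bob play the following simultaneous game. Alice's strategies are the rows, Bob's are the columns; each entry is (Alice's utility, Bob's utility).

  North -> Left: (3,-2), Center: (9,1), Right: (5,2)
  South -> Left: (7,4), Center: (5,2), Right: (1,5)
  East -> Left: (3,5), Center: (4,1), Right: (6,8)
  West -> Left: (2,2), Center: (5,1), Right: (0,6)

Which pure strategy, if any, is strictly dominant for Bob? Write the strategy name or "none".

Right

Right vs Left: North: 2>-2, South: 5>4, East: 8>5, West: 6>2.
Right vs Center: North: 2>1, South: 5>2, East: 8>1, West: 6>1.
Right strictly beats every other strategy against every opponent action, so it is strictly dominant.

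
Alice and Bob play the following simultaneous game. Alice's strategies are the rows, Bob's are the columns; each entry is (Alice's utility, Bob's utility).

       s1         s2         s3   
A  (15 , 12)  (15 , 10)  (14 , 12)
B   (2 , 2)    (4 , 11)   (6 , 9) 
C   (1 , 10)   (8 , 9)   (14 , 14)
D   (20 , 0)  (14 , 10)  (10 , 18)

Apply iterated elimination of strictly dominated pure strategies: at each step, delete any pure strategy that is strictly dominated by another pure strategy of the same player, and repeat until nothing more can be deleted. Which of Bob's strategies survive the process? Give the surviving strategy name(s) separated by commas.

s1, s3

Row B is eliminated: A beats it against every remaining column (s1: 15>2, s2: 15>4, s3: 14>6).
Bob's strategy s2 is strictly dominated by s3 (A: 12>10, C: 14>9, D: 18>10) and is removed.
Among the remaining strategies, none is strictly dominated by another pure strategy of the same player, so the elimination stops.
Surviving strategies — Alice: {A, C, D}; Bob: {s1, s3}.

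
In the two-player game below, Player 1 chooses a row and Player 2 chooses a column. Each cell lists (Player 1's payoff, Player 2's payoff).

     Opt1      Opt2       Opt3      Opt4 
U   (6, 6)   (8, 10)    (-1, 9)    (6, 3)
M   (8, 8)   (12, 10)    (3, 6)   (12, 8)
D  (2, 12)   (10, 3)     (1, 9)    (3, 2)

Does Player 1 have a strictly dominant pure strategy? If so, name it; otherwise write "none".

M vs U: Opt1: 8>6, Opt2: 12>8, Opt3: 3>-1, Opt4: 12>6.
M vs D: Opt1: 8>2, Opt2: 12>10, Opt3: 3>1, Opt4: 12>3.
M strictly beats every other strategy against every opponent action, so it is strictly dominant.

M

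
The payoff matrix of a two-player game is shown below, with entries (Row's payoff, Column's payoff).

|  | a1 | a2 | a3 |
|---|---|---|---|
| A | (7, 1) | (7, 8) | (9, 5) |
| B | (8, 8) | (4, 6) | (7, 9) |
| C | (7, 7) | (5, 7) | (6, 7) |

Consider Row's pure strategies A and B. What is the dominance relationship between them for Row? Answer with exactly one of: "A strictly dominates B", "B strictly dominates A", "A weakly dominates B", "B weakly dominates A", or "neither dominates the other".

Compare A to B across each choice by Column: a1: 7<8, a2: 7>4, a3: 9>7.
A does better at a2, a3 but worse at a1; neither strategy dominates the other.

neither dominates the other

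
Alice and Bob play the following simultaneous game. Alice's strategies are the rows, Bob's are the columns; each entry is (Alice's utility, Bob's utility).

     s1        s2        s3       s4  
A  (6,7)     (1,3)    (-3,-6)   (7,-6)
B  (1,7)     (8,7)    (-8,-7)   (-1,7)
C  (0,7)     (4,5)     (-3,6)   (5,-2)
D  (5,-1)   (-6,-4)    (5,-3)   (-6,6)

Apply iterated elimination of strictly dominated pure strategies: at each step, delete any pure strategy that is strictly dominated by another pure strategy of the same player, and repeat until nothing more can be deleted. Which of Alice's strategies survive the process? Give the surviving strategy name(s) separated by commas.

A, B, C

For Bob, s1 strictly dominates s3 on the remaining rows (A: 7>-6, B: 7>-7, C: 7>6, D: -1>-3); eliminate s3.
For Alice, A strictly dominates D on the remaining columns (s1: 6>5, s2: 1>-6, s4: 7>-6); eliminate D.
Among the remaining strategies, none is strictly dominated by another pure strategy of the same player, so the elimination stops.
Surviving strategies — Alice: {A, B, C}; Bob: {s1, s2, s4}.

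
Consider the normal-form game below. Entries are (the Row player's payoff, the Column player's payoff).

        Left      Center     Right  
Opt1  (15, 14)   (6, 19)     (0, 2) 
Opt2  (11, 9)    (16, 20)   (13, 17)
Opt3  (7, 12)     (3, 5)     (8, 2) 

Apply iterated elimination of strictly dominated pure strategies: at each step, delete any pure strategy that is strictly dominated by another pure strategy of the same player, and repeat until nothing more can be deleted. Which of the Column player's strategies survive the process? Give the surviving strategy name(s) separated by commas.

The Row player's strategy Opt3 is strictly dominated by Opt2 (Left: 11>7, Center: 16>3, Right: 13>8) and is removed.
The Column player's strategy Left is strictly dominated by Center (Opt1: 19>14, Opt2: 20>9) and is removed.
Row Opt1 is eliminated: Opt2 beats it against every remaining column (Center: 16>6, Right: 13>0).
Column Right is eliminated: Center beats it against every remaining row (Opt2: 20>17).
Among the remaining strategies, none is strictly dominated by another pure strategy of the same player, so the elimination stops.
Surviving strategies — the Row player: {Opt2}; the Column player: {Center}.

Center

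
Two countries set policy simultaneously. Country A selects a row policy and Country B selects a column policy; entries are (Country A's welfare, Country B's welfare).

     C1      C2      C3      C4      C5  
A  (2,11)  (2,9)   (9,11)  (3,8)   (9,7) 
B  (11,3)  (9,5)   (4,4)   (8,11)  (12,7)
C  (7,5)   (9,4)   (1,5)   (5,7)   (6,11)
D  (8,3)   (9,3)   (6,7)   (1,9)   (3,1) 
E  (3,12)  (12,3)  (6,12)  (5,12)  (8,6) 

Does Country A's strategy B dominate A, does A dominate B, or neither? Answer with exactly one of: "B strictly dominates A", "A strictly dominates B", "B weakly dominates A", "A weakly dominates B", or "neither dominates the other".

neither dominates the other

Compare B to A across each opponent action: C1: 11>2, C2: 9>2, C3: 4<9, C4: 8>3, C5: 12>9.
B does better at C1, C2, C4, C5 but worse at C3; neither strategy dominates the other.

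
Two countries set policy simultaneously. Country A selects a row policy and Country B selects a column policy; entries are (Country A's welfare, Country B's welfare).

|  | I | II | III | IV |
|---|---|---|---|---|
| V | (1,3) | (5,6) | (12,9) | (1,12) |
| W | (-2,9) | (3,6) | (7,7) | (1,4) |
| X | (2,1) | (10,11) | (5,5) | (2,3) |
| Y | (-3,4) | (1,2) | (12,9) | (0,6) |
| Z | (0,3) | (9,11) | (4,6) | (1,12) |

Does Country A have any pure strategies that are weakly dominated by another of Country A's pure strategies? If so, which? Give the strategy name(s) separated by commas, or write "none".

W, Y, Z

V is not dominated — it holds its own against W at I (1>-2); X at III (12>5); Y at I (1>-3); Z at I (1>0).
V weakly dominates W — I: 1>-2, II: 5>3, III: 12>7, IV: 1=1.
Nothing dominates X: V at I (2>1); W at I (2>-2); Y at I (2>-3); Z at I (2>0).
V weakly dominates Y — I: 1>-3, II: 5>1, III: 12=12, IV: 1>0.
Z: dominated, since X does at least as well everywhere (I: 2>0, II: 10>9, III: 5>4, IV: 2>1).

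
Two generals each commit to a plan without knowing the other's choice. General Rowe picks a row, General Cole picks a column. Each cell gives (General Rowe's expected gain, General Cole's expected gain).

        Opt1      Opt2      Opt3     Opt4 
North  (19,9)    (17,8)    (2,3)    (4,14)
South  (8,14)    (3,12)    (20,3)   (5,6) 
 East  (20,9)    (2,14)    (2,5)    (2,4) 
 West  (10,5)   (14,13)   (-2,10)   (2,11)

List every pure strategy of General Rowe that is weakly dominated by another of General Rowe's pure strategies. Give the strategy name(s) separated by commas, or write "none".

West

Nothing dominates North: South at Opt1 (19>8); East at Opt2 (17>2); West at Opt1 (19>10).
Nothing dominates South: North at Opt3 (20>2); East at Opt2 (3>2); West at Opt3 (20>-2).
Nothing dominates East: North at Opt1 (20>19); South at Opt1 (20>8); West at Opt1 (20>10).
North weakly dominates West — Opt1: 19>10, Opt2: 17>14, Opt3: 2>-2, Opt4: 4>2.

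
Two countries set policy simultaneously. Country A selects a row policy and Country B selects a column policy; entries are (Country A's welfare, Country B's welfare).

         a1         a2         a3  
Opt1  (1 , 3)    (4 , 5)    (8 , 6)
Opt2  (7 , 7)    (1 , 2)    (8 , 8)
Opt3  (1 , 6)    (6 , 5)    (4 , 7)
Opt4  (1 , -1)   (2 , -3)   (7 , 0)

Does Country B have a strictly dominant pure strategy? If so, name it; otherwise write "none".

a3 vs a1: Opt1: 6>3, Opt2: 8>7, Opt3: 7>6, Opt4: 0>-1.
a3 vs a2: Opt1: 6>5, Opt2: 8>2, Opt3: 7>5, Opt4: 0>-3.
a3 strictly beats every other strategy against every opponent action, so it is strictly dominant.

a3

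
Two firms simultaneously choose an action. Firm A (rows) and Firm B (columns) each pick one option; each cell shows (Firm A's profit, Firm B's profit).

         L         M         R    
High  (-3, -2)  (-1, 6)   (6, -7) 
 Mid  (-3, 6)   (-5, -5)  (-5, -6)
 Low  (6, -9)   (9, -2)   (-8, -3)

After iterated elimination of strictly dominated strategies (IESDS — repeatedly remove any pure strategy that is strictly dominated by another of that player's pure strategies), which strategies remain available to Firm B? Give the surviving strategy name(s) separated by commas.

Firm B's strategy R is strictly dominated by M (High: 6>-7, Mid: -5>-6, Low: -2>-3) and is removed.
Row High is eliminated: Low beats it against every remaining column (L: 6>-3, M: 9>-1).
Row Mid is eliminated: Low beats it against every remaining column (L: 6>-3, M: 9>-5).
For Firm B, M strictly dominates L on the remaining rows (Low: -2>-9); eliminate L.
Among the remaining strategies, none is strictly dominated by another pure strategy of the same player, so the elimination stops.
Surviving strategies — Firm A: {Low}; Firm B: {M}.

M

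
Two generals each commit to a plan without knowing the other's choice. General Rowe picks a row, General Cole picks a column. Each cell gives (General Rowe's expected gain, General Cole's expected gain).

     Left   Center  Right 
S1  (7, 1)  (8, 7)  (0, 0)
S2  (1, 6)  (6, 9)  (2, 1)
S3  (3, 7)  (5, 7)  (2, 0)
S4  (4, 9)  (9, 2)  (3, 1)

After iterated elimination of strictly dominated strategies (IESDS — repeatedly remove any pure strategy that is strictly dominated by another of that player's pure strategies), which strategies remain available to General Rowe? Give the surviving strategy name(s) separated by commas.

Row S2 is eliminated: S4 beats it against every remaining column (Left: 4>1, Center: 9>6, Right: 3>2).
General Rowe's strategy S3 is strictly dominated by S4 (Left: 4>3, Center: 9>5, Right: 3>2) and is removed.
General Cole's strategy Right is strictly dominated by Left (S1: 1>0, S4: 9>1) and is removed.
Among the remaining strategies, none is strictly dominated by another pure strategy of the same player, so the elimination stops.
Surviving strategies — General Rowe: {S1, S4}; General Cole: {Left, Center}.

S1, S4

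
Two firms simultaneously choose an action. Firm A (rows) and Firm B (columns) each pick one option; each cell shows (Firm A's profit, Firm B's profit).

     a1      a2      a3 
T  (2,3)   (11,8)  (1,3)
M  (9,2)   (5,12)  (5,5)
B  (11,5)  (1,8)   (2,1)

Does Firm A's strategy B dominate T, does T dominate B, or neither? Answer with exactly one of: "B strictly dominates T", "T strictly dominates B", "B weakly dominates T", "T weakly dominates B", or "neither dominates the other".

B's payoffs vs T's, by Firm B's action — a1: 11>2, a2: 1<11, a3: 2>1.
B does better at a1, a3 but worse at a2; neither strategy dominates the other.

neither dominates the other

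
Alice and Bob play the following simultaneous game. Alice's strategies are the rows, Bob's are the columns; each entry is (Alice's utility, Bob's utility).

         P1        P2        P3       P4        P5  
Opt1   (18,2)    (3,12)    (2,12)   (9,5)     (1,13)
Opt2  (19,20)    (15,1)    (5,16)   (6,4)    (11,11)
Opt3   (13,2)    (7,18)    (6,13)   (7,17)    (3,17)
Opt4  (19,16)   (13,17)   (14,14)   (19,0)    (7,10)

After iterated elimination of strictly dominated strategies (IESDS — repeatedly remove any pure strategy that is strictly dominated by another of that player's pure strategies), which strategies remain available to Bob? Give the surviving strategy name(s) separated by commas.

P1, P2

Row Opt1 is eliminated: Opt4 beats it against every remaining column (P1: 19>18, P2: 13>3, P3: 14>2, P4: 19>9, P5: 7>1).
Alice's strategy Opt3 is strictly dominated by Opt4 (P1: 19>13, P2: 13>7, P3: 14>6, P4: 19>7, P5: 7>3) and is removed.
Column P3 is eliminated: P1 beats it against every remaining row (Opt2: 20>16, Opt4: 16>14).
Column P4 is eliminated: P1 beats it against every remaining row (Opt2: 20>4, Opt4: 16>0).
For Bob, P1 strictly dominates P5 on the remaining rows (Opt2: 20>11, Opt4: 16>10); eliminate P5.
Among the remaining strategies, none is strictly dominated by another pure strategy of the same player, so the elimination stops.
Surviving strategies — Alice: {Opt2, Opt4}; Bob: {P1, P2}.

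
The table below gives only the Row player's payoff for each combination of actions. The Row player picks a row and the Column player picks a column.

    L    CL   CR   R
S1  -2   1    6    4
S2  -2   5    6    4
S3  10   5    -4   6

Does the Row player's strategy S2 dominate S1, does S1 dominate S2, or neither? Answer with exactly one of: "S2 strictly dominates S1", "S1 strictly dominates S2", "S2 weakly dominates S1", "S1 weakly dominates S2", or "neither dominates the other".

S2's payoffs vs S1's, by the Column player's action — L: -2=-2, CL: 5>1, CR: 6=6, R: 4=4.
S2 is at least as good everywhere and strictly better somewhere (tied only at L, CR, R), so S2 weakly but not strictly dominates S1.

S2 weakly dominates S1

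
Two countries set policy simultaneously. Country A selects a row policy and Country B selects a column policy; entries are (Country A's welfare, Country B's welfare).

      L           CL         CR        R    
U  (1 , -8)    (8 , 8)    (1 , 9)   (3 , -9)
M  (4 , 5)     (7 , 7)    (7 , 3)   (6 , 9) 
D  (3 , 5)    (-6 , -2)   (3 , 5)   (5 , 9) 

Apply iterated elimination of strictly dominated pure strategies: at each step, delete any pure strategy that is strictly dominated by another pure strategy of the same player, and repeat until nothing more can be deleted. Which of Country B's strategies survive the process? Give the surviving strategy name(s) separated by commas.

CL, CR, R

For Country A, M strictly dominates D on the remaining columns (L: 4>3, CL: 7>-6, CR: 7>3, R: 6>5); eliminate D.
Column L is eliminated: CL beats it against every remaining row (U: 8>-8, M: 7>5).
Among the remaining strategies, none is strictly dominated by another pure strategy of the same player, so the elimination stops.
Surviving strategies — Country A: {U, M}; Country B: {CL, CR, R}.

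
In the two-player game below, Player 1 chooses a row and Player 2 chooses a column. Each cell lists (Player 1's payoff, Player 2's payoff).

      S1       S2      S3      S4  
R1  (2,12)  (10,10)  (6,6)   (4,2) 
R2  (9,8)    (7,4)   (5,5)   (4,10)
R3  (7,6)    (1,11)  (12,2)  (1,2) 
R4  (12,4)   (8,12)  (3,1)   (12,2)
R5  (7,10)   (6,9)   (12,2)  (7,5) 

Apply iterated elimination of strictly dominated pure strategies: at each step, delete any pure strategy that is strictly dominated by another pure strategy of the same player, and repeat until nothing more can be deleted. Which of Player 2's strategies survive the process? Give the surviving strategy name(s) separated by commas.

Column S3 is eliminated: S1 beats it against every remaining row (R1: 12>6, R2: 8>5, R3: 6>2, R4: 4>1, R5: 10>2).
Player 1's strategy R2 is strictly dominated by R4 (S1: 12>9, S2: 8>7, S4: 12>4) and is removed.
For Player 1, R4 strictly dominates R3 on the remaining columns (S1: 12>7, S2: 8>1, S4: 12>1); eliminate R3.
Row R5 is eliminated: R4 beats it against every remaining column (S1: 12>7, S2: 8>6, S4: 12>7).
For Player 2, S1 strictly dominates S4 on the remaining rows (R1: 12>2, R4: 4>2); eliminate S4.
Among the remaining strategies, none is strictly dominated by another pure strategy of the same player, so the elimination stops.
Surviving strategies — Player 1: {R1, R4}; Player 2: {S1, S2}.

S1, S2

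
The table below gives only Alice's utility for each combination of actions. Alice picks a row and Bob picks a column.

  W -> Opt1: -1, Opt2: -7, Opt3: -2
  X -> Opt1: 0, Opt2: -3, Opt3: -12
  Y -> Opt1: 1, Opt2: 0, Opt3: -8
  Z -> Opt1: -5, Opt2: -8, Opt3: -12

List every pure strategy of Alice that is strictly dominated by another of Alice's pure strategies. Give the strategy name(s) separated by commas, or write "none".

X, Z

W: no other strategy beats it everywhere (X at Opt3 (-2>-12); Y at Opt3 (-2>-8); Z at Opt1 (-1>-5)).
Y strictly dominates X — Opt1: 1>0, Opt2: 0>-3, Opt3: -8>-12.
Y is not dominated — it holds its own against W at Opt1 (1>-1); X at Opt1 (1>0); Z at Opt1 (1>-5).
Z is strictly dominated by W (Opt1: -1>-5, Opt2: -7>-8, Opt3: -2>-12).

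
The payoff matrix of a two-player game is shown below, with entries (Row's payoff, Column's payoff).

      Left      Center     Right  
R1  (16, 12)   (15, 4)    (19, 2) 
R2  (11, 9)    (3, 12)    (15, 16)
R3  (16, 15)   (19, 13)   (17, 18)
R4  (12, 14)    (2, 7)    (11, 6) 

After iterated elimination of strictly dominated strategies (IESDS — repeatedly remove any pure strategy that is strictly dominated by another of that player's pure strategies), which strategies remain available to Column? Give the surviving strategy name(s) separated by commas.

For Row, R1 strictly dominates R2 on the remaining columns (Left: 16>11, Center: 15>3, Right: 19>15); eliminate R2.
Row R4 is eliminated: R1 beats it against every remaining column (Left: 16>12, Center: 15>2, Right: 19>11).
Column Center is eliminated: Left beats it against every remaining row (R1: 12>4, R3: 15>13).
Among the remaining strategies, none is strictly dominated by another pure strategy of the same player, so the elimination stops.
Surviving strategies — Row: {R1, R3}; Column: {Left, Right}.

Left, Right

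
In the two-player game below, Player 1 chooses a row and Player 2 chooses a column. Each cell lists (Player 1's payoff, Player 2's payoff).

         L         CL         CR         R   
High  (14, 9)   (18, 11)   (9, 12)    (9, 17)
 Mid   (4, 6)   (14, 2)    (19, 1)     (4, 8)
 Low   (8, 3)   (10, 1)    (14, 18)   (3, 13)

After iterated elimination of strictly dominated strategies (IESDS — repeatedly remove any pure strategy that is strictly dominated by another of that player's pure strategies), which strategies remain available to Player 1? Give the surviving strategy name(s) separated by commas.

High

Column L is eliminated: R beats it against every remaining row (High: 17>9, Mid: 8>6, Low: 13>3).
For Player 1, Mid strictly dominates Low on the remaining columns (CL: 14>10, CR: 19>14, R: 4>3); eliminate Low.
Column CL is eliminated: R beats it against every remaining row (High: 17>11, Mid: 8>2).
For Player 2, R strictly dominates CR on the remaining rows (High: 17>12, Mid: 8>1); eliminate CR.
For Player 1, High strictly dominates Mid on the remaining columns (R: 9>4); eliminate Mid.
Among the remaining strategies, none is strictly dominated by another pure strategy of the same player, so the elimination stops.
Surviving strategies — Player 1: {High}; Player 2: {R}.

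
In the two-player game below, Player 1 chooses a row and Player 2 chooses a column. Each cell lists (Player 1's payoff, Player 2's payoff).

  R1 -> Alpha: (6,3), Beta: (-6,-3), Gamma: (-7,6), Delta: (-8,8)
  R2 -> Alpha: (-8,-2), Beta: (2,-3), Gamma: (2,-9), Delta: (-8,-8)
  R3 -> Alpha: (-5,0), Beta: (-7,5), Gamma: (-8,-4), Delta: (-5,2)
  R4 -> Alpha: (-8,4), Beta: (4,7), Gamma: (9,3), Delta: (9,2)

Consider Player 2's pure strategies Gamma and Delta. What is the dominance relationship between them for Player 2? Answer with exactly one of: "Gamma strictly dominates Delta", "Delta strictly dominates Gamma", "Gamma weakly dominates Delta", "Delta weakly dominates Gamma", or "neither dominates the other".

Compare Gamma to Delta across every action of Player 1: R1: 6<8, R2: -9<-8, R3: -4<2, R4: 3>2.
Gamma does better at R4 but worse at R1, R2, R3; neither strategy dominates the other.

neither dominates the other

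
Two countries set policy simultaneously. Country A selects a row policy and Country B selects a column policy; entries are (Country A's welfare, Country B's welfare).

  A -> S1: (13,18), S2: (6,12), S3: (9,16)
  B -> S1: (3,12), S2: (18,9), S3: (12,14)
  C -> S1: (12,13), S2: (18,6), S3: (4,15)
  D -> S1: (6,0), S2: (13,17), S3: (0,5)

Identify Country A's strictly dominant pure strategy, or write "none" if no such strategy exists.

none

A fails to dominate B at S2 (6<18).
B fails to dominate A at S1 (3<13).
C fails to dominate A at S1 (12<13).
D fails to dominate A at S1 (6<13).
No single strategy dominates all the others.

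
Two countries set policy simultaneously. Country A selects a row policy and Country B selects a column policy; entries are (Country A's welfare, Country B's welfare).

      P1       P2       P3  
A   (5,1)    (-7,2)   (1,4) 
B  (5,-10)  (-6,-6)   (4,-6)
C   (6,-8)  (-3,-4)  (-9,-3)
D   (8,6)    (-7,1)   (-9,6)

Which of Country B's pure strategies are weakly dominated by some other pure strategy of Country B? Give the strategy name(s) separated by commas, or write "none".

P1, P2

P1 is weakly dominated by P3 (A: 4>1, B: -6>-10, C: -3>-8, D: 6=6).
P2 is weakly dominated by P3 (A: 4>2, B: -6=-6, C: -3>-4, D: 6>1).
Nothing dominates P3: P1 at A (4>1); P2 at A (4>2).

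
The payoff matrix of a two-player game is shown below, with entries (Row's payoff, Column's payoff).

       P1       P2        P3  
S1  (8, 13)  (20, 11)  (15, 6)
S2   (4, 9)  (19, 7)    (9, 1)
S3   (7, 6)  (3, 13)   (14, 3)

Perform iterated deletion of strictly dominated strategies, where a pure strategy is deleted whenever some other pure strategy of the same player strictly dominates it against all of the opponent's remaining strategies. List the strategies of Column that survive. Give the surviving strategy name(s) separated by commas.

Row's strategy S2 is strictly dominated by S1 (P1: 8>4, P2: 20>19, P3: 15>9) and is removed.
For Row, S1 strictly dominates S3 on the remaining columns (P1: 8>7, P2: 20>3, P3: 15>14); eliminate S3.
For Column, P1 strictly dominates P2 on the remaining rows (S1: 13>11); eliminate P2.
Column P3 is eliminated: P1 beats it against every remaining row (S1: 13>6).
Among the remaining strategies, none is strictly dominated by another pure strategy of the same player, so the elimination stops.
Surviving strategies — Row: {S1}; Column: {P1}.

P1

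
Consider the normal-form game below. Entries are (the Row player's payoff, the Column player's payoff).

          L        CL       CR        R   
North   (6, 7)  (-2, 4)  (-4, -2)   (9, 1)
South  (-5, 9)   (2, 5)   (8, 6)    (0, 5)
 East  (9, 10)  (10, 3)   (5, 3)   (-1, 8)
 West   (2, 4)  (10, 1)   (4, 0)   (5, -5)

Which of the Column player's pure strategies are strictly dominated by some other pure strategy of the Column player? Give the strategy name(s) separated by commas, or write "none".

L is not dominated — it holds its own against CL at North (7>4); CR at North (7>-2); R at North (7>1).
L strictly dominates CL — North: 7>4, South: 9>5, East: 10>3, West: 4>1.
L strictly dominates CR — North: 7>-2, South: 9>6, East: 10>3, West: 4>0.
R: dominated, since L does at least as well everywhere (North: 7>1, South: 9>5, East: 10>8, West: 4>-5).

CL, CR, R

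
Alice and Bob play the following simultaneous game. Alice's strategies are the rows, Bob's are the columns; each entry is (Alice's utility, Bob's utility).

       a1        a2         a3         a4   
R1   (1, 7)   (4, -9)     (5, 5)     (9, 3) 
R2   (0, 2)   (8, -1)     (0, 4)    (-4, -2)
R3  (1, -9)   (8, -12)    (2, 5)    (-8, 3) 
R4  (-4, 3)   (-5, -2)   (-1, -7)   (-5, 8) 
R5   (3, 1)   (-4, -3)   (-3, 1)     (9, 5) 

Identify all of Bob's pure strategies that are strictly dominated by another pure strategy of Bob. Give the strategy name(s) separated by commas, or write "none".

a2

a1: no other strategy beats it everywhere (a2 at R1 (7>-9); a3 at R1 (7>5); a4 at R1 (7>3)).
a2 is strictly dominated by a1 (R1: 7>-9, R2: 2>-1, R3: -9>-12, R4: 3>-2, R5: 1>-3).
a3 is not dominated — it holds its own against a1 at R2 (4>2); a2 at R1 (5>-9); a4 at R1 (5>3).
a4 is not dominated — it holds its own against a1 at R3 (3>-9); a2 at R1 (3>-9); a3 at R4 (8>-7).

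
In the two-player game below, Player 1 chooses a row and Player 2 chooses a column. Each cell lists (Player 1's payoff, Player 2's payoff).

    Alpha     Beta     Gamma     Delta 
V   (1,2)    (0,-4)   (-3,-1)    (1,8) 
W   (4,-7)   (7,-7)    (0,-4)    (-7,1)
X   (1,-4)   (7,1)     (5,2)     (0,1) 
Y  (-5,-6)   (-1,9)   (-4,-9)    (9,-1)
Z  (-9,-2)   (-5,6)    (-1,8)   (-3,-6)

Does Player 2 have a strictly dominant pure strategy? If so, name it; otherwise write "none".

none

Alpha fails to dominate Beta at W (-7=-7).
Beta fails to dominate Alpha at V (-4<2).
Gamma fails to dominate Alpha at V (-1<2).
Delta fails to dominate Alpha at Z (-6<-2).
No single strategy dominates all the others.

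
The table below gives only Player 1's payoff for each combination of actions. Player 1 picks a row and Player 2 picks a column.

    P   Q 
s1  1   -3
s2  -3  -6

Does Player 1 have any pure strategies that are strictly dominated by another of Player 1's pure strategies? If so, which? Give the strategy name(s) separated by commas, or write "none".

s2

Nothing dominates s1: s2 at P (1>-3).
s2 is strictly dominated by s1 (P: 1>-3, Q: -3>-6).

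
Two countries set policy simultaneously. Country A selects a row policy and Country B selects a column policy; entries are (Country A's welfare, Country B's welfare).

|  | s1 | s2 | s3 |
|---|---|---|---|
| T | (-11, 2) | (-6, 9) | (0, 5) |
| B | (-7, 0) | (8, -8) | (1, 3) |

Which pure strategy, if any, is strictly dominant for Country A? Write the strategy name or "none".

B vs T: s1: -7>-11, s2: 8>-6, s3: 1>0.
B strictly beats every other strategy against every opponent action, so it is strictly dominant.

B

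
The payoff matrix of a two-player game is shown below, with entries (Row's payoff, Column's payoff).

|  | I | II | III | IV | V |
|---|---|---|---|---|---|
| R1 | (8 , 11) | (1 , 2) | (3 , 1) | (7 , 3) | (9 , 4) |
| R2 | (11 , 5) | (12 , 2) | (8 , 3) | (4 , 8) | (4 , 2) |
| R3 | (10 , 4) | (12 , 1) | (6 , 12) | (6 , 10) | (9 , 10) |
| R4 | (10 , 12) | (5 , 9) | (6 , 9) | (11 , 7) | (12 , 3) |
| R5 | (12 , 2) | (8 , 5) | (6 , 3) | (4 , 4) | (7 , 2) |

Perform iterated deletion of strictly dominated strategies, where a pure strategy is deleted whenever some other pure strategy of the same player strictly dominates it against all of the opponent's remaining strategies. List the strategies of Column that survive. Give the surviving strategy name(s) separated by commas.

I, II, III, IV

Row's strategy R1 is strictly dominated by R4 (I: 10>8, II: 5>1, III: 6>3, IV: 11>7, V: 12>9) and is removed.
Column's strategy V is strictly dominated by III (R2: 3>2, R3: 12>10, R4: 9>3, R5: 3>2) and is removed.
Among the remaining strategies, none is strictly dominated by another pure strategy of the same player, so the elimination stops.
Surviving strategies — Row: {R2, R3, R4, R5}; Column: {I, II, III, IV}.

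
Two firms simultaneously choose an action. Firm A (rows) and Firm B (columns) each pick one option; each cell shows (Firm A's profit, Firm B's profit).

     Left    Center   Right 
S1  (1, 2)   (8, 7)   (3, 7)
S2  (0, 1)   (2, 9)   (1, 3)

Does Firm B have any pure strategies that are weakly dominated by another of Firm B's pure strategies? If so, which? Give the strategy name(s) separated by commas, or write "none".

Left, Right

Left is weakly dominated by Center (S1: 7>2, S2: 9>1).
Nothing dominates Center: Left at S1 (7>2); Right at S2 (9>3).
Center weakly dominates Right — S1: 7=7, S2: 9>3.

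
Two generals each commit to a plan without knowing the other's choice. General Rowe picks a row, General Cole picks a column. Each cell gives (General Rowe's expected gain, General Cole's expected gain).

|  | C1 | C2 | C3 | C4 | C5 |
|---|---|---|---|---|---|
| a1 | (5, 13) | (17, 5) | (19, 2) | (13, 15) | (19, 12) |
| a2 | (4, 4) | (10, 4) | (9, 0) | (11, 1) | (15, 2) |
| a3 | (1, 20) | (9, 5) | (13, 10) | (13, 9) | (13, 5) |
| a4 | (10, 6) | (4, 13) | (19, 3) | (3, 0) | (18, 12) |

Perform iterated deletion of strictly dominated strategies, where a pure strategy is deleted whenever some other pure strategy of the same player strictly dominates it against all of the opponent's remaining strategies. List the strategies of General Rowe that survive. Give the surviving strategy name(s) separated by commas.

a1, a3, a4

Row a2 is eliminated: a1 beats it against every remaining column (C1: 5>4, C2: 17>10, C3: 19>9, C4: 13>11, C5: 19>15).
Column C3 is eliminated: C1 beats it against every remaining row (a1: 13>2, a3: 20>10, a4: 6>3).
Among the remaining strategies, none is strictly dominated by another pure strategy of the same player, so the elimination stops.
Surviving strategies — General Rowe: {a1, a3, a4}; General Cole: {C1, C2, C4, C5}.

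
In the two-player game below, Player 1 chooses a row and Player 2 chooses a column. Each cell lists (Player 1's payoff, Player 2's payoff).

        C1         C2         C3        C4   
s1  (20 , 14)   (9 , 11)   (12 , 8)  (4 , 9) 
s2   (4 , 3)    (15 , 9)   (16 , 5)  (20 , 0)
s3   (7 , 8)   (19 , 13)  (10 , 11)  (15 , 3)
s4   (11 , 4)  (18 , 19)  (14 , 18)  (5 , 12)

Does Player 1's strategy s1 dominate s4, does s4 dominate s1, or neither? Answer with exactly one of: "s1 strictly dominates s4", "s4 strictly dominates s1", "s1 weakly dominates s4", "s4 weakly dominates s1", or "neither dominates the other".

s1's payoffs vs s4's, by Player 2's action — C1: 20>11, C2: 9<18, C3: 12<14, C4: 4<5.
s1 does better at C1 but worse at C2, C3, C4; neither strategy dominates the other.

neither dominates the other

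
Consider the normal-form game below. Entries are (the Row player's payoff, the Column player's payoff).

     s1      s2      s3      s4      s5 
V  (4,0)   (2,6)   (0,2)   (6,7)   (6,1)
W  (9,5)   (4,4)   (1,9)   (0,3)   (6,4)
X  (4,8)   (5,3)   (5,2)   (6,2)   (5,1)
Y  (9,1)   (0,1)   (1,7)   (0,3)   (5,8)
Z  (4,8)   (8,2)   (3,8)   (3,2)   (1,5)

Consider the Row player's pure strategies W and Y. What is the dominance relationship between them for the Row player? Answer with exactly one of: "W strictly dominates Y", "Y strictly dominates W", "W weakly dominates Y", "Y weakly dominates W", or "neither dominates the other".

W weakly dominates Y

W's payoffs vs Y's, by the Column player's action — s1: 9=9, s2: 4>0, s3: 1=1, s4: 0=0, s5: 6>5.
W is at least as good everywhere and strictly better somewhere (tied only at s1, s3, s4), so W weakly but not strictly dominates Y.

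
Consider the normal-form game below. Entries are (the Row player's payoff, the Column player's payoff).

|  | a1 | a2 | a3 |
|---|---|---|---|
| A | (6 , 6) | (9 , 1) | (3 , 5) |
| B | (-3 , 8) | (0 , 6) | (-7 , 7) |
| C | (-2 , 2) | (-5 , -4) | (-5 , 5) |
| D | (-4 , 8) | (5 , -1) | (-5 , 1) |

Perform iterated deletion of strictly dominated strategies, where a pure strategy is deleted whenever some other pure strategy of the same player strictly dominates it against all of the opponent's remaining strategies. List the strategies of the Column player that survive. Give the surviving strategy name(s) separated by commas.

a1

Row B is eliminated: A beats it against every remaining column (a1: 6>-3, a2: 9>0, a3: 3>-7).
For the Row player, A strictly dominates C on the remaining columns (a1: 6>-2, a2: 9>-5, a3: 3>-5); eliminate C.
For the Row player, A strictly dominates D on the remaining columns (a1: 6>-4, a2: 9>5, a3: 3>-5); eliminate D.
The Column player's strategy a2 is strictly dominated by a1 (A: 6>1) and is removed.
Column a3 is eliminated: a1 beats it against every remaining row (A: 6>5).
Among the remaining strategies, none is strictly dominated by another pure strategy of the same player, so the elimination stops.
Surviving strategies — the Row player: {A}; the Column player: {a1}.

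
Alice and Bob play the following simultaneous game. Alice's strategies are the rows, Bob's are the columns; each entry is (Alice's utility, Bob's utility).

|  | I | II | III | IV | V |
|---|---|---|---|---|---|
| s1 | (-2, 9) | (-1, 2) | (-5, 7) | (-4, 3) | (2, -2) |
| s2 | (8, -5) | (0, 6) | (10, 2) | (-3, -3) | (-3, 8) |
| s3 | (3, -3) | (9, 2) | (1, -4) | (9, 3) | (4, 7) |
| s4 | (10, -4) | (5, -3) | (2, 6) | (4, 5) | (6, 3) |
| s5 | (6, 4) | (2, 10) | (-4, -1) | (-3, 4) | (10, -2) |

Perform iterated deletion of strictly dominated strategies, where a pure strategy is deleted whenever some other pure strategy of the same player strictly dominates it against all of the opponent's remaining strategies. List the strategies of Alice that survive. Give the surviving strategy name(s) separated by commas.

Alice's strategy s1 is strictly dominated by s3 (I: 3>-2, II: 9>-1, III: 1>-5, IV: 9>-4, V: 4>2) and is removed.
Column I is eliminated: II beats it against every remaining row (s2: 6>-5, s3: 2>-3, s4: -3>-4, s5: 10>4).
Among the remaining strategies, none is strictly dominated by another pure strategy of the same player, so the elimination stops.
Surviving strategies — Alice: {s2, s3, s4, s5}; Bob: {II, III, IV, V}.

s2, s3, s4, s5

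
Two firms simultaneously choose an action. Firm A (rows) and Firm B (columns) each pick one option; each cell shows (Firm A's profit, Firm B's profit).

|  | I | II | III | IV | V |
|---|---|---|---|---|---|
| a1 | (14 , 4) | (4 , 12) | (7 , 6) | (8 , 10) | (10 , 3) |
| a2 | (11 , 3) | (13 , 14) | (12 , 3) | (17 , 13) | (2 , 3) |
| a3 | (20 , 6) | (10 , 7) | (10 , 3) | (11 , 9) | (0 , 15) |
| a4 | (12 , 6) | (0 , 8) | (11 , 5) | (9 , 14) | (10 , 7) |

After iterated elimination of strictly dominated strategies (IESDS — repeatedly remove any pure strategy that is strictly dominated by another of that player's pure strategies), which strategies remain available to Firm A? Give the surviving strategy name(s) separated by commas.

a2

Firm B's strategy I is strictly dominated by II (a1: 12>4, a2: 14>3, a3: 7>6, a4: 8>6) and is removed.
Row a3 is eliminated: a2 beats it against every remaining column (II: 13>10, III: 12>10, IV: 17>11, V: 2>0).
Firm B's strategy III is strictly dominated by II (a1: 12>6, a2: 14>3, a4: 8>5) and is removed.
Firm B's strategy V is strictly dominated by II (a1: 12>3, a2: 14>3, a4: 8>7) and is removed.
For Firm A, a2 strictly dominates a1 on the remaining columns (II: 13>4, IV: 17>8); eliminate a1.
For Firm A, a2 strictly dominates a4 on the remaining columns (II: 13>0, IV: 17>9); eliminate a4.
Column IV is eliminated: II beats it against every remaining row (a2: 14>13).
Among the remaining strategies, none is strictly dominated by another pure strategy of the same player, so the elimination stops.
Surviving strategies — Firm A: {a2}; Firm B: {II}.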